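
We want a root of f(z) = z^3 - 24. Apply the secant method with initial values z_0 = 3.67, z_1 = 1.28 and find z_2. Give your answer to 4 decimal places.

2.3859

f(3.67) = 25.430863, f(1.28) = -21.902848
z_2 = 1.280000 − (-21.902848)·(1.280000 − 3.670000) / (-21.902848 − 25.430863) = 1.280000 − (52.347807)/(-47.333711) = 2.385931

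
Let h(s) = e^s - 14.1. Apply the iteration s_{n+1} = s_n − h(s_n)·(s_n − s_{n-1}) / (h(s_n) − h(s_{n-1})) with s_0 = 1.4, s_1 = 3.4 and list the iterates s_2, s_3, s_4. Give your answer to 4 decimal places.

h(1.4) = -10.044800, h(3.4) = 15.864100
s_2 = 3.400000 − 15.864100·(3.400000 − 1.400000) / (15.864100 − (-10.044800)) = 3.400000 − (31.728200)/(25.908900) = 2.175394
h(2.175394) = -5.294348
s_3 = 2.175394 − (-5.294348)·(2.175394 − 3.400000) / (-5.294348 − 15.864100) = 2.175394 − (6.483492)/(-21.158448) = 2.481819
h(2.481819) = -2.136989
s_4 = 2.481819 − (-2.136989)·(2.481819 − 2.175394) / (-2.136989 − (-5.294348)) = 2.481819 − (-0.654828)/(3.157359) = 2.689217

2.1754, 2.4818, 2.6892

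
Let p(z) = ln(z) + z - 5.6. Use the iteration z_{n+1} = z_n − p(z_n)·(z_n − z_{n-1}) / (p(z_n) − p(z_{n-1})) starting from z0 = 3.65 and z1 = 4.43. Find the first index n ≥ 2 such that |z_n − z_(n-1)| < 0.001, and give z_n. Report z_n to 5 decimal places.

n = 4, z_n = 4.17168

p(3.65) = -0.6552728, p(4.43) = 0.3183996
z2 = 4.4300000 − 0.3183996·(0.7800000)/(0.9736724) = 4.1749330;  |Δ| = 0.2550670
p(4.1749330) = 0.0040313
z3 = 4.1749330 − 0.0040313·(-0.2550670)/(-0.3143682) = 4.1716621;  |Δ| = 0.0032709
p(4.1716621) = -0.0000233
z4 = 4.1716621 − (-0.0000233)·(-0.0032709)/(-0.0040547) = 4.1716809;  |Δ| = 0.0000188
|z4 − z3| = 0.0000188 < 0.001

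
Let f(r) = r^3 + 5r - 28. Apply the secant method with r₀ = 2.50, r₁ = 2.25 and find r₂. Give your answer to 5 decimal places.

2.49430

f(2.50) = 0.1250000, f(2.25) = -5.3593750
r₂ = 2.2500000 − (-5.3593750)·(2.2500000 − 2.5000000) / (-5.3593750 − 0.1250000) = 2.2500000 − (1.3398438)/(-5.4843750) = 2.4943020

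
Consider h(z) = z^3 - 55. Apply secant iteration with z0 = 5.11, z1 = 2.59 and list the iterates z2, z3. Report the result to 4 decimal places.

h(5.11) = 78.432831, h(2.59) = -37.626021
z2 = 2.590000 − (-37.626021)·(2.590000 − 5.110000) / (-37.626021 − 78.432831) = 2.590000 − (94.817573)/(-116.058852) = 3.406978
h(3.406978) = -15.453493
z3 = 3.406978 − (-15.453493)·(3.406978 − 2.590000) / (-15.453493 − (-37.626021)) = 3.406978 − (-12.625169)/(22.172528) = 3.976384

3.4070, 3.9764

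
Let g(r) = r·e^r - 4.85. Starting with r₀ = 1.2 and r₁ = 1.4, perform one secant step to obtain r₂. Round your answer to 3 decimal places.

g(1.2) = -0.86586, g(1.4) = 0.82728
r₂ = 1.40000 − 0.82728·(1.40000 − 1.20000) / (0.82728 − (-0.86586)) = 1.40000 − (0.16546)/(1.69314) = 1.30228

1.302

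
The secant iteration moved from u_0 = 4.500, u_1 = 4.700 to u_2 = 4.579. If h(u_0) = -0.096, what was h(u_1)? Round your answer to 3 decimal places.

0.147

The secant line through (4.500, -0.096) and (4.700, h(u_1)) crosses zero at u_2 = 4.579.
So (4.500, -0.096), (4.700, h(u_1)), (4.579, 0) are collinear:
h(u_1) = -0.096 · (4.700 − 4.579) / (4.500 − 4.579) = -0.096 · (0.12100)/(-0.07900) = 0.14704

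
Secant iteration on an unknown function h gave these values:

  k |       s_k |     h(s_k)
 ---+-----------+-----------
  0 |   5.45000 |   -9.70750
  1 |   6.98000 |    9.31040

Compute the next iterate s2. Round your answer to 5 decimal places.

s2 = 6.98000 − 9.31040·(6.98000 − 5.45000) / (9.31040 − (-9.70750))
   = 6.98000 − (14.2449120)/(19.0179000) = 6.2309735

6.23097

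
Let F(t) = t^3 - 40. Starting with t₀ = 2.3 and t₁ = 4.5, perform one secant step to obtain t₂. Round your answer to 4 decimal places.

3.0755

F(2.3) = -27.833000, F(4.5) = 51.125000
t₂ = 4.500000 − 51.125000·(4.500000 − 2.300000) / (51.125000 − (-27.833000)) = 4.500000 − (112.475000)/(78.958000) = 3.075508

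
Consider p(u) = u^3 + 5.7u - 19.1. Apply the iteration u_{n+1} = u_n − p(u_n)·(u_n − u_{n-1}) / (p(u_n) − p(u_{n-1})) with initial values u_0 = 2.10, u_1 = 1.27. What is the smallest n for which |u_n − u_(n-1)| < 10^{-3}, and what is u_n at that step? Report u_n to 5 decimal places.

p(2.10) = 2.1310000, p(1.27) = -9.8126170
u_2 = 1.2700000 − (-9.8126170)·(-0.8300000)/(-11.9436170) = 1.9519100;  |Δ| = 0.6819100
p(1.9519100) = -0.5374280
u_3 = 1.9519100 − (-0.5374280)·(0.6819100)/(9.2751890) = 1.9914216;  |Δ| = 0.0395116
p(1.9914216) = 0.1486035
u_4 = 1.9914216 − 0.1486035·(0.0395116)/(0.6860315) = 1.9828629;  |Δ| = 0.0085587
p(1.9828629) = -0.0015700
u_5 = 1.9828629 − (-0.0015700)·(-0.0085587)/(-0.1501735) = 1.9829524;  |Δ| = 0.0000895
|u_5 − u_4| = 0.0000895 < 10^{-3}

n = 5, u_n = 1.98295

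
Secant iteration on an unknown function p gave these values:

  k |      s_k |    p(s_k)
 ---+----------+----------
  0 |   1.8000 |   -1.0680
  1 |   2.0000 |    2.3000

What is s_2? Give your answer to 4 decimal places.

s_2 = 2.0000 − 2.3000·(2.0000 − 1.8000) / (2.3000 − (-1.0680))
   = 2.0000 − (0.460000)/(3.368000) = 1.863420

1.8634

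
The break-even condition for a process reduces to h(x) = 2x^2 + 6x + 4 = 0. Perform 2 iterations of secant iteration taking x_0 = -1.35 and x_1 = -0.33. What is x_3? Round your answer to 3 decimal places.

h(-1.35) = -0.45500, h(-0.33) = 2.23780
x_2 = -0.33000 − 2.23780·(-0.33000 − (-1.35000)) / (2.23780 − (-0.45500)) = -0.33000 − (2.28256)/(2.69280) = -1.17765
h(-1.17765) = -0.29218
x_3 = -1.17765 − (-0.29218)·(-1.17765 − (-0.33000)) / (-0.29218 − 2.23780) = -1.17765 − (0.24767)/(-2.52998) = -1.07976

-1.080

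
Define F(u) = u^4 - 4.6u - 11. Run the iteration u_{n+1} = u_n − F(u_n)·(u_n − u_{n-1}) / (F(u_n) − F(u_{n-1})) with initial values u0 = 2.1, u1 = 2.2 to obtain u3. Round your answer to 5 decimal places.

F(2.1) = -1.2119000, F(2.2) = 2.3056000
u2 = 2.2000000 − 2.3056000·(2.2000000 − 2.1000000) / (2.3056000 − (-1.2119000)) = 2.2000000 − (0.2305600)/(3.5175000) = 2.1344534
F(2.1344534) = -0.0623383
u3 = 2.1344534 − (-0.0623383)·(2.1344534 − 2.2000000) / (-0.0623383 − 2.3056000) = 2.1344534 − (0.0040861)/(-2.3679383) = 2.1361790

2.13618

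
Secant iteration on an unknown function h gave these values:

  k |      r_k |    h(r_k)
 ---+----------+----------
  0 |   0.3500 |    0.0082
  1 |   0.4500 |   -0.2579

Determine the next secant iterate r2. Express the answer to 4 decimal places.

r2 = 0.4500 − (-0.2579)·(0.4500 − 0.3500) / (-0.2579 − 0.0082)
   = 0.4500 − (-0.025790)/(-0.266100) = 0.353082

0.3531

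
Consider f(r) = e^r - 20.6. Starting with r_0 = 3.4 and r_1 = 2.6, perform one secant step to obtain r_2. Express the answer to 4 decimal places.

2.9460

f(3.4) = 9.364100, f(2.6) = -7.136262
r_2 = 2.600000 − (-7.136262)·(2.600000 − 3.400000) / (-7.136262 − 9.364100) = 2.600000 − (5.709010)/(-16.500362) = 2.945993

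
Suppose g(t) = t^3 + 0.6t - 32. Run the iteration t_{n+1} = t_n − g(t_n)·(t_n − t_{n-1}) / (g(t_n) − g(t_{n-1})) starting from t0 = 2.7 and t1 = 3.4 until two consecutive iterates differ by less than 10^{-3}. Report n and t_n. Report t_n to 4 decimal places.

n = 5, t_n = 3.1118

g(2.7) = -10.697000, g(3.4) = 9.344000
t2 = 3.400000 − 9.344000·(0.700000)/(20.041000) = 3.073629;  |Δ| = 0.326371
g(3.073629) = -1.118648
t3 = 3.073629 − (-1.118648)·(-0.326371)/(-10.462648) = 3.108524;  |Δ| = 0.034895
g(3.108524) = -0.097461
t4 = 3.108524 − (-0.097461)·(0.034895)/(1.021187) = 3.111854;  |Δ| = 0.003330
g(3.111854) = 0.001183
t5 = 3.111854 − 0.001183·(0.003330)/(0.098644) = 3.111814;  |Δ| = 0.000040
|t5 − t4| = 0.000040 < 10^{-3}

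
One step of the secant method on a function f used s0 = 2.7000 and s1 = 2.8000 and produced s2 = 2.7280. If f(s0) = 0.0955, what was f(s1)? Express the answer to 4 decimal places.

The secant line through (2.7000, 0.0955) and (2.8000, f(s1)) crosses zero at s2 = 2.7280.
So (2.7000, 0.0955), (2.8000, f(s1)), (2.7280, 0) are collinear:
f(s1) = 0.0955 · (2.8000 − 2.7280) / (2.7000 − 2.7280) = 0.0955 · (0.072000)/(-0.028000) = -0.245571

-0.2456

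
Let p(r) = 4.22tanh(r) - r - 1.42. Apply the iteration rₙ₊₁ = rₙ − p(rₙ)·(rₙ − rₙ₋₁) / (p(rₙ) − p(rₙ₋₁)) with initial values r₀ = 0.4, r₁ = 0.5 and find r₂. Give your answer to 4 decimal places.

p(0.4) = -0.216615, p(0.5) = 0.030134
r₂ = 0.500000 − 0.030134·(0.500000 − 0.400000) / (0.030134 − (-0.216615)) = 0.500000 − (0.003013)/(0.246750) = 0.487787

0.4878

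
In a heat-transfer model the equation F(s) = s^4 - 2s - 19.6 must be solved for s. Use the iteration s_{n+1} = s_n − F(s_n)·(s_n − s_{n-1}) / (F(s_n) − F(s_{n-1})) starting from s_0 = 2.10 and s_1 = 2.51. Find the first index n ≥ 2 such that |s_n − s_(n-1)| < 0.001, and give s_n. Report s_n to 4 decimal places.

n = 5, s_n = 2.2140

F(2.10) = -4.351900, F(2.51) = 15.071260
s_2 = 2.510000 − 15.071260·(0.410000)/(19.423160) = 2.191863;  |Δ| = 0.318137
F(2.191863) = -0.902760
s_3 = 2.191863 − (-0.902760)·(-0.318137)/(-15.974020) = 2.209843;  |Δ| = 0.017979
F(2.209843) = -0.172042
s_4 = 2.209843 − (-0.172042)·(0.017979)/(0.730718) = 2.214076;  |Δ| = 0.004233
F(2.214076) = 0.002744
s_5 = 2.214076 − 0.002744·(0.004233)/(0.174786) = 2.214009;  |Δ| = 0.000066
|s_5 − s_4| = 0.000066 < 0.001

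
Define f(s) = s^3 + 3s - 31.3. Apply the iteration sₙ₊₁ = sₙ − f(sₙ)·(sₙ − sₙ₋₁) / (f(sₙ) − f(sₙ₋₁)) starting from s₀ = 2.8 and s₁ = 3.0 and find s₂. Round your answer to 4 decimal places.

f(2.8) = -0.948000, f(3.0) = 4.700000
s₂ = 3.000000 − 4.700000·(3.000000 − 2.800000) / (4.700000 − (-0.948000)) = 3.000000 − (0.940000)/(5.648000) = 2.833569

2.8336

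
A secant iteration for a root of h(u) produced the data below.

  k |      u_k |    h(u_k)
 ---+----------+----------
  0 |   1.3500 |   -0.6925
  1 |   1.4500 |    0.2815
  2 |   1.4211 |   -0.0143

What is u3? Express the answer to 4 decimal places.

1.4225

u3 = 1.4211 − (-0.0143)·(1.4211 − 1.4500) / (-0.0143 − 0.2815)
   = 1.4211 − (0.000413)/(-0.295800) = 1.422497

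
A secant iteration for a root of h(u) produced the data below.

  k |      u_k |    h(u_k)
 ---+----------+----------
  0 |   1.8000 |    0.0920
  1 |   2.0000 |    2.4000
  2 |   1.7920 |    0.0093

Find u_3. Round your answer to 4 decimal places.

u_3 = 1.7920 − 0.0093·(1.7920 − 2.0000) / (0.0093 − 2.4000)
   = 1.7920 − (-0.001934)/(-2.390700) = 1.791191

1.7912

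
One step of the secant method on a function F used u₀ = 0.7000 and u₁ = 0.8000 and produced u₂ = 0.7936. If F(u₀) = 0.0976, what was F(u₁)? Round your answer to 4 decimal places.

The secant line through (0.7000, 0.0976) and (0.8000, F(u₁)) crosses zero at u₂ = 0.7936.
So (0.7000, 0.0976), (0.8000, F(u₁)), (0.7936, 0) are collinear:
F(u₁) = 0.0976 · (0.8000 − 0.7936) / (0.7000 − 0.7936) = 0.0976 · (0.006400)/(-0.093600) = -0.006674

-0.0067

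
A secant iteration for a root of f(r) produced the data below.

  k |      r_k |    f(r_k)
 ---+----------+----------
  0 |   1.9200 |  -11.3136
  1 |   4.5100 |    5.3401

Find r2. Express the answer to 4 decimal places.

3.6795

r2 = 4.5100 − 5.3401·(4.5100 − 1.9200) / (5.3401 − (-11.3136))
   = 4.5100 − (13.830859)/(16.653700) = 3.679502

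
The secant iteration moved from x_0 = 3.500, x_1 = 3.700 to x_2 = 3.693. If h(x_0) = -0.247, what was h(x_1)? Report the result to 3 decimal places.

The secant line through (3.500, -0.247) and (3.700, h(x_1)) crosses zero at x_2 = 3.693.
So (3.500, -0.247), (3.700, h(x_1)), (3.693, 0) are collinear:
h(x_1) = -0.247 · (3.700 − 3.693) / (3.500 − 3.693) = -0.247 · (0.00700)/(-0.19300) = 0.00896

0.009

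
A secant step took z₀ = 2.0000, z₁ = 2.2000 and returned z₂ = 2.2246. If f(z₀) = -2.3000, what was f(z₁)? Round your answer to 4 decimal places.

The secant line through (2.0000, -2.3000) and (2.2000, f(z₁)) crosses zero at z₂ = 2.2246.
So (2.0000, -2.3000), (2.2000, f(z₁)), (2.2246, 0) are collinear:
f(z₁) = -2.3000 · (2.2000 − 2.2246) / (2.0000 − 2.2246) = -2.3000 · (-0.024600)/(-0.224600) = -0.251915

-0.2519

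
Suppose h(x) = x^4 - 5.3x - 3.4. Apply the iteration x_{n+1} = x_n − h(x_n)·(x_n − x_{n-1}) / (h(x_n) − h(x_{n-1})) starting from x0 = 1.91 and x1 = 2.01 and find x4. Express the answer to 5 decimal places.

1.91941

h(1.91) = -0.2143664, h(2.01) = 2.2694080
x2 = 2.0100000 − 2.2694080·(2.0100000 − 1.9100000) / (2.2694080 − (-0.2143664)) = 2.0100000 − (0.2269408)/(2.4837744) = 1.9186307
h(1.9186307) = -0.0179240
x3 = 1.9186307 − (-0.0179240)·(1.9186307 − 2.0100000) / (-0.0179240 − 2.2694080) = 1.9186307 − (0.0016377)/(-2.2873320) = 1.9193467
h(1.9193467) = -0.0014800
x4 = 1.9193467 − (-0.0014800)·(1.9193467 − 1.9186307) / (-0.0014800 − (-0.0179240)) = 1.9193467 − (-0.0000011)/(0.0164440) = 1.9194111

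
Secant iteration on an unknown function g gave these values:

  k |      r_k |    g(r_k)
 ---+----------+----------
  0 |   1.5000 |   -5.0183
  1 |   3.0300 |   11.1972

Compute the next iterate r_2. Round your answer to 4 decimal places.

r_2 = 3.0300 − 11.1972·(3.0300 − 1.5000) / (11.1972 − (-5.0183))
   = 3.0300 − (17.131716)/(16.215500) = 1.973498

1.9735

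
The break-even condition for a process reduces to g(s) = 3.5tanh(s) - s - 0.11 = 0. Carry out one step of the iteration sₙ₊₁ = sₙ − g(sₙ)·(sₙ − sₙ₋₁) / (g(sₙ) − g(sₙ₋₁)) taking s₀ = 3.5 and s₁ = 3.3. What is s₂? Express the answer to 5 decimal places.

3.38177

g(3.5) = -0.1163774, g(3.3) = 0.0804904
s₂ = 3.3000000 − 0.0804904·(3.3000000 − 3.5000000) / (0.0804904 − (-0.1163774)) = 3.3000000 − (-0.0160981)/(0.1968677) = 3.3817710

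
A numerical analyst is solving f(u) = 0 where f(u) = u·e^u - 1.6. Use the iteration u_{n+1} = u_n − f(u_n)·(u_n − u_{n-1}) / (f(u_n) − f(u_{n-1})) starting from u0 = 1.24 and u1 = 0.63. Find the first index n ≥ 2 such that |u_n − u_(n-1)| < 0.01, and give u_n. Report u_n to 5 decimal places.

n = 4, u_n = 0.75316

f(1.24) = 2.6849607, f(0.63) = -0.4171053
u2 = 0.6300000 − (-0.4171053)·(-0.6100000)/(-3.1020660) = 0.7120209;  |Δ| = 0.0820209
f(0.7120209) = -0.1488260
u3 = 0.7120209 − (-0.1488260)·(0.0820209)/(0.2682793) = 0.7575214;  |Δ| = 0.0455005
f(0.7575214) = 0.0157801
u4 = 0.7575214 − 0.0157801·(0.0455005)/(0.1646061) = 0.7531594;  |Δ| = 0.0043620
|u4 − u3| = 0.0043620 < 0.01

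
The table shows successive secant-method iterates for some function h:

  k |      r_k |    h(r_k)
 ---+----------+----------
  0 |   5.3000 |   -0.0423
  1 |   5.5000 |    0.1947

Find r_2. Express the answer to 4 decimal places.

r_2 = 5.5000 − 0.1947·(5.5000 − 5.3000) / (0.1947 − (-0.0423))
   = 5.5000 − (0.038940)/(0.237000) = 5.335696

5.3357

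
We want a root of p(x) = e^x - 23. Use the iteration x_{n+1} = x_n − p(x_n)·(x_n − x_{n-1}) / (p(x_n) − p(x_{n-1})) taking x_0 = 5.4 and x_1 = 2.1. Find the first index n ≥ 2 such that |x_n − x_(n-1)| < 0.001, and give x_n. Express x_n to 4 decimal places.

p(5.4) = 198.406416, p(2.1) = -14.833830
x_2 = 2.100000 − (-14.833830)·(-3.300000)/(-213.240246) = 2.329561;  |Δ| = 0.229561
p(2.329561) = -12.726570
x_3 = 2.329561 − (-12.726570)·(0.229561)/(2.107260) = 3.715970;  |Δ| = 1.386409
p(3.715970) = 18.098414
x_4 = 3.715970 − 18.098414·(1.386409)/(30.824984) = 2.901961;  |Δ| = 0.814008
p(2.901961) = -4.790178
x_5 = 2.901961 − (-4.790178)·(-0.814008)/(-22.888592) = 3.072319;  |Δ| = 0.170358
p(3.072319) = -1.408090
x_6 = 3.072319 − (-1.408090)·(0.170358)/(3.382088) = 3.143245;  |Δ| = 0.070926
p(3.143245) = 0.178960
x_7 = 3.143245 − 0.178960·(0.070926)/(1.587050) = 3.135247;  |Δ| = 0.007998
p(3.135247) = -0.005682
x_8 = 3.135247 − (-0.005682)·(-0.007998)/(-0.184642) = 3.135493;  |Δ| = 0.000246
|x_8 − x_7| = 0.000246 < 0.001

n = 8, x_n = 3.1355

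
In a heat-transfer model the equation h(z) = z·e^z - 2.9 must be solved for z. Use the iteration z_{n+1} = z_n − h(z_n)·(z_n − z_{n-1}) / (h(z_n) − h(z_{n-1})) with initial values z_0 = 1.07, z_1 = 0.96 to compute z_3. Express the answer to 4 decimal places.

h(1.07) = 0.219456, h(0.96) = -0.392771
z_2 = 0.960000 − (-0.392771)·(0.960000 − 1.070000) / (-0.392771 − 0.219456) = 0.960000 − (0.043205)/(-0.612227) = 1.030570
h(1.030570) = -0.011660
z_3 = 1.030570 − (-0.011660)·(1.030570 − 0.960000) / (-0.011660 − (-0.392771)) = 1.030570 − (-0.000823)/(0.381111) = 1.032729

1.0327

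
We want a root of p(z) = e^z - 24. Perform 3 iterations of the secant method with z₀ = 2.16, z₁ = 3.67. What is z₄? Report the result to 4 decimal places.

p(2.16) = -15.328862, p(3.67) = 15.251906
z₂ = 3.670000 − 15.251906·(3.670000 − 2.160000) / (15.251906 − (-15.328862)) = 3.670000 − (23.030378)/(30.580768) = 2.916900
p(2.916900) = -5.516102
z₃ = 2.916900 − (-5.516102)·(2.916900 − 3.670000) / (-5.516102 − 15.251906) = 2.916900 − (4.154177)/(-20.768008) = 3.116928
p(3.116928) = -1.423091
z₄ = 3.116928 − (-1.423091)·(3.116928 − 2.916900) / (-1.423091 − (-5.516102)) = 3.116928 − (-0.284658)/(4.093011) = 3.186475

3.1865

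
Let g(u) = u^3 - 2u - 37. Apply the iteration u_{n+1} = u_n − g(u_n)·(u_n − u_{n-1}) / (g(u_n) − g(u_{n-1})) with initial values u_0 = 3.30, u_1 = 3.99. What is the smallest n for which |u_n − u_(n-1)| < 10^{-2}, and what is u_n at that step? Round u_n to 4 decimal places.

n = 4, u_n = 3.5321

g(3.30) = -7.663000, g(3.99) = 18.541199
u_2 = 3.990000 − 18.541199·(0.690000)/(26.204199) = 3.501779;  |Δ| = 0.488221
g(3.501779) = -1.063129
u_3 = 3.501779 − (-1.063129)·(-0.488221)/(-19.604328) = 3.528255;  |Δ| = 0.026476
g(3.528255) = -0.134721
u_4 = 3.528255 − (-0.134721)·(0.026476)/(0.928408) = 3.532097;  |Δ| = 0.003842
|u_4 − u_3| = 0.003842 < 10^{-2}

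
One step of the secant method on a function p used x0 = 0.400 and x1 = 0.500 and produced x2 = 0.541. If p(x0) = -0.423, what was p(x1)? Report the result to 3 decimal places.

-0.123

The secant line through (0.400, -0.423) and (0.500, p(x1)) crosses zero at x2 = 0.541.
So (0.400, -0.423), (0.500, p(x1)), (0.541, 0) are collinear:
p(x1) = -0.423 · (0.500 − 0.541) / (0.400 − 0.541) = -0.423 · (-0.04100)/(-0.14100) = -0.12300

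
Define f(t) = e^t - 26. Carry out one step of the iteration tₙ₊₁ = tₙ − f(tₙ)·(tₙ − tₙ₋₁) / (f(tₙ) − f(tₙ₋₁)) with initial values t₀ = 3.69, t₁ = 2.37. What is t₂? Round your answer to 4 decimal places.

f(3.69) = 14.044847, f(2.37) = -15.302608
t₂ = 2.370000 − (-15.302608)·(2.370000 − 3.690000) / (-15.302608 − 14.044847) = 2.370000 − (20.199442)/(-29.347455) = 3.058286

3.0583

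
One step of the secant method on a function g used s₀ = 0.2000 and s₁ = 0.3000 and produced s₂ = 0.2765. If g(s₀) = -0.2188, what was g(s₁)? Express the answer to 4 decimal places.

The secant line through (0.2000, -0.2188) and (0.3000, g(s₁)) crosses zero at s₂ = 0.2765.
So (0.2000, -0.2188), (0.3000, g(s₁)), (0.2765, 0) are collinear:
g(s₁) = -0.2188 · (0.3000 − 0.2765) / (0.2000 − 0.2765) = -0.2188 · (0.023500)/(-0.076500) = 0.067213

0.0672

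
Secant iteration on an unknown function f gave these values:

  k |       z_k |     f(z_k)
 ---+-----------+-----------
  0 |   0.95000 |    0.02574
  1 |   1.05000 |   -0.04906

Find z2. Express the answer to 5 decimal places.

z2 = 1.05000 − (-0.04906)·(1.05000 − 0.95000) / (-0.04906 − 0.02574)
   = 1.05000 − (-0.0049060)/(-0.0748000) = 0.9844118

0.98441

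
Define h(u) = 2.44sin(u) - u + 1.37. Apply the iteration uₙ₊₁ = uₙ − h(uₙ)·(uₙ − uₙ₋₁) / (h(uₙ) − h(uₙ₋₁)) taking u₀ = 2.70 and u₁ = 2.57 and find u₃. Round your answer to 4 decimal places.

2.6090

h(2.70) = -0.287193, h(2.57) = 0.119972
u₂ = 2.570000 − 0.119972·(2.570000 − 2.700000) / (0.119972 − (-0.287193)) = 2.570000 − (-0.015596)/(0.407165) = 2.608305
h(2.608305) = 0.002112
u₃ = 2.608305 − 0.002112·(2.608305 − 2.570000) / (0.002112 − 0.119972) = 2.608305 − (0.000081)/(-0.117861) = 2.608991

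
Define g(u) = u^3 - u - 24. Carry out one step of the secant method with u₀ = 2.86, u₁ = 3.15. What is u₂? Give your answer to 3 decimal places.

g(2.86) = -3.46634, g(3.15) = 4.10587
u₂ = 3.15000 − 4.10587·(3.15000 − 2.86000) / (4.10587 − (-3.46634)) = 3.15000 − (1.19070)/(7.57222) = 2.99275

2.993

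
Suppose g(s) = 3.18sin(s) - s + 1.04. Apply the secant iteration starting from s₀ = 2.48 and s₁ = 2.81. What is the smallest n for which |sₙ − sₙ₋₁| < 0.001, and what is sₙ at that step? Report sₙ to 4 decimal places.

g(2.48) = 0.513710, g(2.81) = -0.734753
s₂ = 2.810000 − (-0.734753)·(0.330000)/(-1.248463) = 2.615786;  |Δ| = 0.194214
g(2.615786) = 0.020289
s₃ = 2.615786 − 0.020289·(-0.194214)/(0.755042) = 2.621005;  |Δ| = 0.005219
g(2.621005) = 0.000695
s₄ = 2.621005 − 0.000695·(0.005219)/(-0.019594) = 2.621190;  |Δ| = 0.000185
|s₄ − s₃| = 0.000185 < 0.001

n = 4, sₙ = 2.6212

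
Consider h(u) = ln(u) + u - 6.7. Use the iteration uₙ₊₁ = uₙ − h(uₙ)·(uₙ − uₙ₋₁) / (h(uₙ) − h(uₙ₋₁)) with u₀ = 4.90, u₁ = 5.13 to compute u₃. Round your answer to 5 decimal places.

5.07556

h(4.90) = -0.2107648, h(5.13) = 0.0651057
u₂ = 5.1300000 − 0.0651057·(5.1300000 − 4.9000000) / (0.0651057 − (-0.2107648)) = 5.1300000 − (0.0149743)/(0.2758705) = 5.0757198
h(5.0757198) = 0.0001882
u₃ = 5.0757198 − 0.0001882·(5.0757198 − 5.1300000) / (0.0001882 − 0.0651057) = 5.0757198 − (-0.0000102)/(-0.0649175) = 5.0755625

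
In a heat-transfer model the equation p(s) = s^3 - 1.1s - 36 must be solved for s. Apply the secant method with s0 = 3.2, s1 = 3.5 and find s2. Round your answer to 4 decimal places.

3.4072

p(3.2) = -6.752000, p(3.5) = 3.025000
s2 = 3.500000 − 3.025000·(3.500000 − 3.200000) / (3.025000 − (-6.752000)) = 3.500000 − (0.907500)/(9.777000) = 3.407180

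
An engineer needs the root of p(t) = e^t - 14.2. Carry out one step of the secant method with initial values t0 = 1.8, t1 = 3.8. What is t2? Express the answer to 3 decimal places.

p(1.8) = -8.15035, p(3.8) = 30.50118
t2 = 3.80000 − 30.50118·(3.80000 − 1.80000) / (30.50118 − (-8.15035)) = 3.80000 − (61.00237)/(38.65154) = 2.22173

2.222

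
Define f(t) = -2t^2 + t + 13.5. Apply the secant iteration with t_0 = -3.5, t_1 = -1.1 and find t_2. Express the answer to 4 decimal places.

-2.0784

f(-3.5) = -14.500000, f(-1.1) = 9.980000
t_2 = -1.100000 − 9.980000·(-1.100000 − (-3.500000)) / (9.980000 − (-14.500000)) = -1.100000 − (23.952000)/(24.480000) = -2.078431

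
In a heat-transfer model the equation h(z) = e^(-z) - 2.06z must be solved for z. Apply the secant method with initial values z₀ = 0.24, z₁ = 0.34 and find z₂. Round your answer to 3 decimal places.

0.344

h(0.24) = 0.29223, h(0.34) = 0.01137
z₂ = 0.34000 − 0.01137·(0.34000 − 0.24000) / (0.01137 − 0.29223) = 0.34000 − (0.00114)/(-0.28086) = 0.34405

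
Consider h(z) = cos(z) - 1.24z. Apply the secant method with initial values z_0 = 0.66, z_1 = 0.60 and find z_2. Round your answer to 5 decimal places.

0.64447

h(0.66) = -0.0284078, h(0.60) = 0.0813356
z_2 = 0.6000000 − 0.0813356·(0.6000000 − 0.6600000) / (0.0813356 − (-0.0284078)) = 0.6000000 − (-0.0048801)/(0.1097434) = 0.6444686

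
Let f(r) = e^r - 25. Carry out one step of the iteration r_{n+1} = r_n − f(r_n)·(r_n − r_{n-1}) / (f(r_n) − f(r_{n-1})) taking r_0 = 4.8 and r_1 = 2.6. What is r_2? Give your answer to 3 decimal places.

f(4.8) = 96.51042, f(2.6) = -11.53626
r_2 = 2.60000 − (-11.53626)·(2.60000 − 4.80000) / (-11.53626 − 96.51042) = 2.60000 − (25.37978)/(-108.04668) = 2.83490

2.835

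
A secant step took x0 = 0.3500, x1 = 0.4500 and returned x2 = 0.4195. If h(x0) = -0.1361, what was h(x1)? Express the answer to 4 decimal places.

The secant line through (0.3500, -0.1361) and (0.4500, h(x1)) crosses zero at x2 = 0.4195.
So (0.3500, -0.1361), (0.4500, h(x1)), (0.4195, 0) are collinear:
h(x1) = -0.1361 · (0.4500 − 0.4195) / (0.3500 − 0.4195) = -0.1361 · (0.030500)/(-0.069500) = 0.059727

0.0597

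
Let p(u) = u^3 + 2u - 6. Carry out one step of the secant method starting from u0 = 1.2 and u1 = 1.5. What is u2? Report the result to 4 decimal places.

1.4499

p(1.2) = -1.872000, p(1.5) = 0.375000
u2 = 1.500000 − 0.375000·(1.500000 − 1.200000) / (0.375000 − (-1.872000)) = 1.500000 − (0.112500)/(2.247000) = 1.449933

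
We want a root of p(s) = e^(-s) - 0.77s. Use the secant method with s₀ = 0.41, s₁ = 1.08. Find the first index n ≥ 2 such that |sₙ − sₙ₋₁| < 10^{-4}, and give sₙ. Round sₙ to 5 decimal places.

n = 5, sₙ = 0.66673

p(0.41) = 0.3479503, p(1.08) = -0.4920045
s₂ = 1.0800000 − (-0.4920045)·(0.6700000)/(-0.8399547) = 0.6875467;  |Δ| = 0.3924533
p(0.6875467) = -0.0266029
s₃ = 0.6875467 − (-0.0266029)·(-0.3924533)/(0.4654016) = 0.6651136;  |Δ| = 0.0224331
p(0.6651136) = 0.0020776
s₄ = 0.6651136 − 0.0020776·(-0.0224331)/(0.0286805) = 0.6667387;  |Δ| = 0.0016250
p(0.6667387) = -0.0000086
s₅ = 0.6667387 − (-0.0000086)·(0.0016250)/(-0.0020862) = 0.6667320;  |Δ| = 0.0000067
|s₅ − s₄| = 0.0000067 < 10^{-4}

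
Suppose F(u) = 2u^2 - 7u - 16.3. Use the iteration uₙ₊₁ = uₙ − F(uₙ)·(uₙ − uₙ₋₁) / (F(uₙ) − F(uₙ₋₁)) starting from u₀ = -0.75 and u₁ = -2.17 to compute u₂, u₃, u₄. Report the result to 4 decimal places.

-1.5230, -1.5925, -1.5986

F(-0.75) = -9.925000, F(-2.17) = 8.307800
u₂ = -2.170000 − 8.307800·(-2.170000 − (-0.750000)) / (8.307800 − (-9.925000)) = -2.170000 − (-11.797076)/(18.232800) = -1.522975
F(-1.522975) = -1.000268
u₃ = -1.522975 − (-1.000268)·(-1.522975 − (-2.170000)) / (-1.000268 − 8.307800) = -1.522975 − (-0.647199)/(-9.308068) = -1.592506
F(-1.592506) = -0.080307
u₄ = -1.592506 − (-0.080307)·(-1.592506 − (-1.522975)) / (-0.080307 − (-1.000268)) = -1.592506 − (0.005584)/(0.919961) = -1.598576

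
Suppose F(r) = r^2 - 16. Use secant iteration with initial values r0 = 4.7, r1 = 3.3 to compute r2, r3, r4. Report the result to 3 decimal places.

F(4.7) = 6.09000, F(3.3) = -5.11000
r2 = 3.30000 − (-5.11000)·(3.30000 − 4.70000) / (-5.11000 − 6.09000) = 3.30000 − (7.15400)/(-11.20000) = 3.93875
F(3.93875) = -0.48625
r3 = 3.93875 − (-0.48625)·(3.93875 − 3.30000) / (-0.48625 − (-5.11000)) = 3.93875 − (-0.31059)/(4.62375) = 4.00592
F(4.00592) = 0.04742
r4 = 4.00592 − 0.04742·(4.00592 − 3.93875) / (0.04742 − (-0.48625)) = 4.00592 − (0.00319)/(0.53367) = 3.99995

3.939, 4.006, 4.000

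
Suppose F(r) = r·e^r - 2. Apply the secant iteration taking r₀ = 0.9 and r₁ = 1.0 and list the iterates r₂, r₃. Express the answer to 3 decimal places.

0.858, 0.853

F(0.9) = 0.21364, F(1.0) = 0.71828
r₂ = 1.00000 − 0.71828·(1.00000 − 0.90000) / (0.71828 − 0.21364) = 1.00000 − (0.07183)/(0.50464) = 0.85766
F(0.85766) = 0.02207
r₃ = 0.85766 − 0.02207·(0.85766 − 1.00000) / (0.02207 − 0.71828) = 0.85766 − (-0.00314)/(-0.69621) = 0.85315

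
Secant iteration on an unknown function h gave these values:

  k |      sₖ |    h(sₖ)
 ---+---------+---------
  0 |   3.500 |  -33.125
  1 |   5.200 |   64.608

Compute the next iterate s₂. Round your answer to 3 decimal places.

4.076

s₂ = 5.200 − 64.608·(5.200 − 3.500) / (64.608 − (-33.125))
   = 5.200 − (109.83360)/(97.73300) = 4.07619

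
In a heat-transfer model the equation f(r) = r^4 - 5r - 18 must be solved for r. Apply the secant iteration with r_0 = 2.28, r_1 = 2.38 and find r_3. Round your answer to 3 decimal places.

f(2.28) = -2.37664, f(2.38) = 2.18543
r_2 = 2.38000 − 2.18543·(2.38000 − 2.28000) / (2.18543 − (-2.37664)) = 2.38000 − (0.21854)/(4.56206) = 2.33210
f(2.33210) = -0.08135
r_3 = 2.33210 − (-0.08135)·(2.33210 − 2.38000) / (-0.08135 − 2.18543) = 2.33210 − (0.00390)/(-2.26677) = 2.33381

2.334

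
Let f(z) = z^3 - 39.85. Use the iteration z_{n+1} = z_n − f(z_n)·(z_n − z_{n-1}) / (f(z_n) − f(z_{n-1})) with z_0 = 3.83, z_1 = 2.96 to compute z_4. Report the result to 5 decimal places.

3.41554

f(3.83) = 16.3318870, f(2.96) = -13.9156640
z_2 = 2.9600000 − (-13.9156640)·(2.9600000 − 3.8300000) / (-13.9156640 − 16.3318870) = 2.9600000 − (12.1066277)/(-30.2475510) = 3.3602515
f(3.3602515) = -1.9084253
z_3 = 3.3602515 − (-1.9084253)·(3.3602515 − 2.9600000) / (-1.9084253 − (-13.9156640)) = 3.3602515 − (-0.7638501)/(12.0072387) = 3.4238673
f(3.4238673) = 0.2875420
z_4 = 3.4238673 − 0.2875420·(3.4238673 − 3.3602515) / (0.2875420 − (-1.9084253)) = 3.4238673 − (0.0182922)/(2.1959674) = 3.4155374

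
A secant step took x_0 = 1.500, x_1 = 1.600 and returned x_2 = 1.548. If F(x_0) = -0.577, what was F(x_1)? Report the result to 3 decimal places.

0.625

The secant line through (1.500, -0.577) and (1.600, F(x_1)) crosses zero at x_2 = 1.548.
So (1.500, -0.577), (1.600, F(x_1)), (1.548, 0) are collinear:
F(x_1) = -0.577 · (1.600 − 1.548) / (1.500 − 1.548) = -0.577 · (0.05200)/(-0.04800) = 0.62508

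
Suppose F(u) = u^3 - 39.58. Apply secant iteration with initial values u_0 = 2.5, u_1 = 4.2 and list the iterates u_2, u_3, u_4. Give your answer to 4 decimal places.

3.1966, 3.3641, 3.4108

F(2.5) = -23.955000, F(4.2) = 34.508000
u_2 = 4.200000 − 34.508000·(4.200000 − 2.500000) / (34.508000 − (-23.955000)) = 4.200000 − (58.663600)/(58.463000) = 3.196569
F(3.196569) = -6.917294
u_3 = 3.196569 − (-6.917294)·(3.196569 − 4.200000) / (-6.917294 − 34.508000) = 3.196569 − (6.941029)/(-41.425294) = 3.364124
F(3.364124) = -1.507094
u_4 = 3.364124 − (-1.507094)·(3.364124 − 3.196569) / (-1.507094 − (-6.917294)) = 3.364124 − (-0.252522)/(5.410201) = 3.410799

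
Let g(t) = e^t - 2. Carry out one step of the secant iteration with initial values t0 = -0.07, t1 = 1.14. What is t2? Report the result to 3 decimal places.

0.519

g(-0.07) = -1.06761, g(1.14) = 1.12677
t2 = 1.14000 − 1.12677·(1.14000 − (-0.07000)) / (1.12677 − (-1.06761)) = 1.14000 − (1.36339)/(2.19437) = 0.51869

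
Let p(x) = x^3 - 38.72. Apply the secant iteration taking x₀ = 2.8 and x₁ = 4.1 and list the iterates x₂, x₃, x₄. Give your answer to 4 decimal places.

p(2.8) = -16.768000, p(4.1) = 30.201000
x₂ = 4.100000 − 30.201000·(4.100000 − 2.800000) / (30.201000 − (-16.768000)) = 4.100000 − (39.261300)/(46.969000) = 3.264102
p(3.264102) = -3.943081
x₃ = 3.264102 − (-3.943081)·(3.264102 − 4.100000) / (-3.943081 − 30.201000) = 3.264102 − (3.296014)/(-34.144081) = 3.360634
p(3.360634) = -0.765455
x₄ = 3.360634 − (-0.765455)·(3.360634 − 3.264102) / (-0.765455 − (-3.943081)) = 3.360634 − (-0.073891)/(3.177626) = 3.383888

3.2641, 3.3606, 3.3839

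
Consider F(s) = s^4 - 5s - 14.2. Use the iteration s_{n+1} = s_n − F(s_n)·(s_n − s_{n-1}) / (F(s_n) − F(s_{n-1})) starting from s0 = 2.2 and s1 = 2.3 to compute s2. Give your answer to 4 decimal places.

2.2437

F(2.2) = -1.774400, F(2.3) = 2.284100
s2 = 2.300000 − 2.284100·(2.300000 − 2.200000) / (2.284100 − (-1.774400)) = 2.300000 − (0.228410)/(4.058500) = 2.243721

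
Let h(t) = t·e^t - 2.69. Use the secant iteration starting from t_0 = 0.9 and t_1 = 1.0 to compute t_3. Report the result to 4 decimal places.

0.9948

h(0.9) = -0.476357, h(1.0) = 0.028282
t_2 = 1.000000 − 0.028282·(1.000000 − 0.900000) / (0.028282 − (-0.476357)) = 1.000000 − (0.002828)/(0.504639) = 0.994396
h(0.994396) = -0.002059
t_3 = 0.994396 − (-0.002059)·(0.994396 − 1.000000) / (-0.002059 − 0.028282) = 0.994396 − (0.000012)/(-0.030341) = 0.994776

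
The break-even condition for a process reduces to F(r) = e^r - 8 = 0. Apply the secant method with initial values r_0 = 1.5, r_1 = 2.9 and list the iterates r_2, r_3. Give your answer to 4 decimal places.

1.8597, 1.9994

F(1.5) = -3.518311, F(2.9) = 10.174145
r_2 = 2.900000 − 10.174145·(2.900000 − 1.500000) / (10.174145 − (-3.518311)) = 2.900000 − (14.243804)/(13.692456) = 1.859734
F(1.859734) = -1.577975
r_3 = 1.859734 − (-1.577975)·(1.859734 − 2.900000) / (-1.577975 − 10.174145) = 1.859734 − (1.641514)/(-11.752120) = 1.999412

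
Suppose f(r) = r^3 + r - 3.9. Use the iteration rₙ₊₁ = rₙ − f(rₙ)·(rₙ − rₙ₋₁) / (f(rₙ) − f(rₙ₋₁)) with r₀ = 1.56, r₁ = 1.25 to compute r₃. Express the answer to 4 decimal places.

f(1.56) = 1.456416, f(1.25) = -0.696875
r₂ = 1.250000 − (-0.696875)·(1.250000 − 1.560000) / (-0.696875 − 1.456416) = 1.250000 − (0.216031)/(-2.153291) = 1.350326
f(1.350326) = -0.087516
r₃ = 1.350326 − (-0.087516)·(1.350326 − 1.250000) / (-0.087516 − (-0.696875)) = 1.350326 − (-0.008780)/(0.609359) = 1.364735

1.3647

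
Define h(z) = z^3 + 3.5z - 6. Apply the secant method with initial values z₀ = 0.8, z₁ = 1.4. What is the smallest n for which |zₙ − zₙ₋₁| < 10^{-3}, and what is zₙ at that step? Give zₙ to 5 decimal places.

n = 5, zₙ = 1.20917

h(0.8) = -2.6880000, h(1.4) = 1.6440000
z₂ = 1.4000000 − 1.6440000·(0.6000000)/(4.3320000) = 1.1722992;  |Δ| = 0.2277008
h(1.1722992) = -0.2858793
z₃ = 1.1722992 − (-0.2858793)·(-0.2277008)/(-1.9298793) = 1.2060292;  |Δ| = 0.0337301
h(1.2060292) = -0.0247203
z₄ = 1.2060292 − (-0.0247203)·(0.0337301)/(0.2611591) = 1.2092220;  |Δ| = 0.0031928
h(1.2092220) = 0.0004229
z₅ = 1.2092220 − 0.0004229·(0.0031928)/(0.0251432) = 1.2091683;  |Δ| = 0.0000537
|z₅ − z₄| = 0.0000537 < 10^{-3}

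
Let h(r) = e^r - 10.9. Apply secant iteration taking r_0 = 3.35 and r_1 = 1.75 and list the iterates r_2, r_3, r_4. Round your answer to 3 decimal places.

h(3.35) = 17.60273, h(1.75) = -5.14540
r_2 = 1.75000 − (-5.14540)·(1.75000 − 3.35000) / (-5.14540 − 17.60273) = 1.75000 − (8.23264)/(-22.74813) = 2.11190
h(2.11190) = -2.63604
r_3 = 2.11190 − (-2.63604)·(2.11190 − 1.75000) / (-2.63604 − (-5.14540)) = 2.11190 − (-0.95399)/(2.50936) = 2.49208
h(2.49208) = 1.18637
r_4 = 2.49208 − 1.18637·(2.49208 − 2.11190) / (1.18637 − (-2.63604)) = 2.49208 − (0.45103)/(3.82241) = 2.37408

2.112, 2.492, 2.374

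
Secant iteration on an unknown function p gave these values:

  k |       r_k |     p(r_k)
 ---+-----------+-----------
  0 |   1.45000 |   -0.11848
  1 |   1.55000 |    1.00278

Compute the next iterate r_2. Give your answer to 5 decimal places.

r_2 = 1.55000 − 1.00278·(1.55000 − 1.45000) / (1.00278 − (-0.11848))
   = 1.55000 − (0.1002780)/(1.1212600) = 1.4605667

1.46057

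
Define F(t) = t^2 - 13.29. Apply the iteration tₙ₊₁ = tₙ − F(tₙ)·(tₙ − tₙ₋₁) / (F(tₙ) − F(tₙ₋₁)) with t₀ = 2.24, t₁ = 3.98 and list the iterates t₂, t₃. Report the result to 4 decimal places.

3.5700, 3.6422

F(2.24) = -8.272400, F(3.98) = 2.550400
t₂ = 3.980000 − 2.550400·(3.980000 − 2.240000) / (2.550400 − (-8.272400)) = 3.980000 − (4.437696)/(10.822800) = 3.569968
F(3.569968) = -0.545330
t₃ = 3.569968 − (-0.545330)·(3.569968 − 3.980000) / (-0.545330 − 2.550400) = 3.569968 − (0.223603)/(-3.095730) = 3.642197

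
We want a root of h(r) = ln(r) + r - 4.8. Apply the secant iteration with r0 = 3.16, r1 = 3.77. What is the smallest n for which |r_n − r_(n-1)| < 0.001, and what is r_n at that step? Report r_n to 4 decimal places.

n = 4, r_n = 3.5368

h(3.16) = -0.489428, h(3.77) = 0.297075
r2 = 3.770000 − 0.297075·(0.610000)/(0.786503) = 3.539593;  |Δ| = 0.230407
h(3.539593) = 0.003605
r3 = 3.539593 − 0.003605·(-0.230407)/(-0.293470) = 3.536763;  |Δ| = 0.002830
h(3.536763) = -0.000025
r4 = 3.536763 − (-0.000025)·(-0.002830)/(-0.003630) = 3.536783;  |Δ| = 0.000020
|r4 − r3| = 0.000020 < 0.001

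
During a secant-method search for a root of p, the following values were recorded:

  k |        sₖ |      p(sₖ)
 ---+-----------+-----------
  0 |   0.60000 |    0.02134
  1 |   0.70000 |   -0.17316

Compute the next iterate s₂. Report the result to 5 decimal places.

0.61097

s₂ = 0.70000 − (-0.17316)·(0.70000 − 0.60000) / (-0.17316 − 0.02134)
   = 0.70000 − (-0.0173160)/(-0.1945000) = 0.6109717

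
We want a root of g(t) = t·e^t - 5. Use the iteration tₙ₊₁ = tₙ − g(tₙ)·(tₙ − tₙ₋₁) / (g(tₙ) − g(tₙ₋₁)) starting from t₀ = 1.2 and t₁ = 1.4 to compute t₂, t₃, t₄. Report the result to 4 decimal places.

1.3200, 1.3264, 1.3267

g(1.2) = -1.015860, g(1.4) = 0.677280
t₂ = 1.400000 − 0.677280·(1.400000 − 1.200000) / (0.677280 − (-1.015860)) = 1.400000 − (0.135456)/(1.693140) = 1.319997
g(1.319997) = -0.058709
t₃ = 1.319997 − (-0.058709)·(1.319997 − 1.400000) / (-0.058709 − 0.677280) = 1.319997 − (0.004697)/(-0.735988) = 1.326379
g(1.326379) = -0.003032
t₄ = 1.326379 − (-0.003032)·(1.326379 − 1.319997) / (-0.003032 − (-0.058709)) = 1.326379 − (-0.000019)/(0.055677) = 1.326726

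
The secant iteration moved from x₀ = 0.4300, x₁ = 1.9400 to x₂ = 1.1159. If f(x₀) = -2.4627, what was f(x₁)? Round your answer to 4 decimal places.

The secant line through (0.4300, -2.4627) and (1.9400, f(x₁)) crosses zero at x₂ = 1.1159.
So (0.4300, -2.4627), (1.9400, f(x₁)), (1.1159, 0) are collinear:
f(x₁) = -2.4627 · (1.9400 − 1.1159) / (0.4300 − 1.1159) = -2.4627 · (0.824100)/(-0.685900) = 2.958902

2.9589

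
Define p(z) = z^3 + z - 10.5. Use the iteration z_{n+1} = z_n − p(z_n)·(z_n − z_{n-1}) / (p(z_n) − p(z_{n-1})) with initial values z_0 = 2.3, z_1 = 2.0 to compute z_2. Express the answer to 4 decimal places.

2.0336

p(2.3) = 3.967000, p(2.0) = -0.500000
z_2 = 2.000000 − (-0.500000)·(2.000000 − 2.300000) / (-0.500000 − 3.967000) = 2.000000 − (0.150000)/(-4.467000) = 2.033580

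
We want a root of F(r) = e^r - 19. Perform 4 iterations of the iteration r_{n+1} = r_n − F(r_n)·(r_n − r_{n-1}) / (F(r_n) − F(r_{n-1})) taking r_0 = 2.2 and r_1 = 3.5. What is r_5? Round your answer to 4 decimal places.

2.9443

F(2.2) = -9.974987, F(3.5) = 14.115452
r_2 = 3.500000 − 14.115452·(3.500000 − 2.200000) / (14.115452 − (-9.974987)) = 3.500000 − (18.350088)/(24.090438) = 2.738283
F(2.738283) = -3.539577
r_3 = 2.738283 − (-3.539577)·(2.738283 − 3.500000) / (-3.539577 − 14.115452) = 2.738283 − (2.696155)/(-17.655029) = 2.890997
F(2.890997) = -0.988751
r_4 = 2.890997 − (-0.988751)·(2.890997 − 2.738283) / (-0.988751 − (-3.539577)) = 2.890997 − (-0.150995)/(2.550827) = 2.950191
F(2.950191) = 0.109606
r_5 = 2.950191 − 0.109606·(2.950191 − 2.890997) / (0.109606 − (-0.988751)) = 2.950191 − (0.006488)/(1.098357) = 2.944284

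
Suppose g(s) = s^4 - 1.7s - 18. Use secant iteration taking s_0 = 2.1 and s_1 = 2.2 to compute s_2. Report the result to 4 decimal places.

g(2.1) = -2.121900, g(2.2) = 1.685600
s_2 = 2.200000 − 1.685600·(2.200000 − 2.100000) / (1.685600 − (-2.121900)) = 2.200000 − (0.168560)/(3.807500) = 2.155729

2.1557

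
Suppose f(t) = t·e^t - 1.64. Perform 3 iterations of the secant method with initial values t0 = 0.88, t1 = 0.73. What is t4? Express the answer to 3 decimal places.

0.764

f(0.88) = 0.48159, f(0.73) = -0.12519
t2 = 0.73000 − (-0.12519)·(0.73000 − 0.88000) / (-0.12519 − 0.48159) = 0.73000 − (0.01878)/(-0.60678) = 0.76095
f(0.76095) = -0.01134
t3 = 0.76095 − (-0.01134)·(0.76095 − 0.73000) / (-0.01134 − (-0.12519)) = 0.76095 − (-0.00035)/(0.11385) = 0.76403
f(0.76403) = 0.00031
t4 = 0.76403 − 0.00031·(0.76403 − 0.76095) / (0.00031 − (-0.01134)) = 0.76403 − (0.00000)/(0.01165) = 0.76395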